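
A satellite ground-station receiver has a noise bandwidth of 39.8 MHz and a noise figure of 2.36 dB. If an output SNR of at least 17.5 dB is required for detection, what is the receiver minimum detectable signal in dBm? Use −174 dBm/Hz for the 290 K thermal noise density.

Sensitivity = −174 + 10 log₁₀(B) + NF + SNR_min
= −174 + 76 + 2.36 + 17.5
= −78.14 dBm → −78.1 dBm

−78.1 dBm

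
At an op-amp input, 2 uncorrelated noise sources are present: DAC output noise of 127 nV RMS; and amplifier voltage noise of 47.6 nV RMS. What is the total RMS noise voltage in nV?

Uncorrelated sources add in power (mean-square): V_tot = √(ΣV_i²)
V_tot = √[(1.27×10⁻⁷)² + (4.76×10⁻⁸)²] = 1.36×10⁻⁷ V = 136 nV

136 nV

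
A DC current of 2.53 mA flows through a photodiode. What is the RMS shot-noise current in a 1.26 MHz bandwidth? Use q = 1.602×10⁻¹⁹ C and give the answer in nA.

32.0 nA

I_n = √(2qI·B)
2qI·B = 2 × 1.602×10⁻¹⁹ × 2.53×10⁻³ × 1.26×10⁶ = 1.02×10⁻¹⁵ A²
I_n = √(1.02×10⁻¹⁵) = 3.20×10⁻⁸ A = 32.0 nA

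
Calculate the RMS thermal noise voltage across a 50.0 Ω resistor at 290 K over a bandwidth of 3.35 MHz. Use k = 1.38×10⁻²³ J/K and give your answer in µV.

V_n = √(4kTRB)
4kTRB = 4 × 1.38×10⁻²³ × 290 × 5.00×10¹ × 3.35×10⁶ = 2.68×10⁻¹² V²
V_n = √(2.68×10⁻¹²) = 1.64×10⁻⁶ V = 1.64 µV

1.64 µV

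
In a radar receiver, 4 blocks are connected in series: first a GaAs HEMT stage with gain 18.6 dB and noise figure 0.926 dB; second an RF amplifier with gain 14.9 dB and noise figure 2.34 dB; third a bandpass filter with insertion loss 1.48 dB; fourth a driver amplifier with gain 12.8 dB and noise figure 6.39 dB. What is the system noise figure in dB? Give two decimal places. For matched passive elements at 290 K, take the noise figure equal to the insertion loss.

0.97 dB

Convert to linear (a loss of L dB is a gain of −L dB): F_i = 10^(NF_i/10), G_i = 10^(G_i,dB/10)
  Stage 1: F_1 = 10^(0.926/10) = 1.238, G_1 = 10^(18.6/10) = 72.44
  Stage 2: F_2 = 10^(2.34/10) = 1.714, G_2 = 10^(14.9/10) = 30.90
  Stage 3: F_3 = 10^(1.48/10) = 1.406, G_3 = 10^(−1.48/10) = 0.7112
  Stage 4: F_4 = 10^(6.39/10) = 4.355, G_4 = 10^(12.8/10) = 19.05
Friis cascade:
  F = 1.238 + (1.714 − 1)/72.44 + (1.406 − 1)/2239 + (4.355 − 1)/1592 = 1.250
NF = 10 log₁₀(1.250) = 0.97 dB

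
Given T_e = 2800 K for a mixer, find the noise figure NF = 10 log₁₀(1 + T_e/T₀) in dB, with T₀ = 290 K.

10.28 dB

F = 1 + T_e/T₀ = 1 + 2800/290 = 10.6552
NF = 10 log₁₀(10.6552) = 10.28 dB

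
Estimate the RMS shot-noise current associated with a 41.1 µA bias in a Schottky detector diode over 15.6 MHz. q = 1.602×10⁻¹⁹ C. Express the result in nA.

I_n = √(2qI·B)
2qI·B = 2 × 1.602×10⁻¹⁹ × 4.11×10⁻⁵ × 1.56×10⁷ = 2.05×10⁻¹⁶ A²
I_n = √(2.05×10⁻¹⁶) = 1.43×10⁻⁸ A = 14.3 nA

14.3 nA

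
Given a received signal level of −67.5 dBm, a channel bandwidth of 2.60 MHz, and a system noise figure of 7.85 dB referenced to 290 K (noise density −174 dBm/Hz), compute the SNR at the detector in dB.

Noise floor: N = −174 + 10 log₁₀(B) + NF
10 log₁₀(2.60×10⁶) = 64.15 dB
N = −174 + 64.15 + 7.85 = −102.00 dBm
SNR = P_sig − N = −67.5 − (−102.00) = 34.50 dB → 34.5 dB

34.5 dB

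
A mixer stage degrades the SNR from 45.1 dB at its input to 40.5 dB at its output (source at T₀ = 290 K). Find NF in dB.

4.6 dB

NF (dB) = SNR_in(dB) − SNR_out(dB) when the source is at T₀
NF = 45.1 − 40.5 = 4.6 dB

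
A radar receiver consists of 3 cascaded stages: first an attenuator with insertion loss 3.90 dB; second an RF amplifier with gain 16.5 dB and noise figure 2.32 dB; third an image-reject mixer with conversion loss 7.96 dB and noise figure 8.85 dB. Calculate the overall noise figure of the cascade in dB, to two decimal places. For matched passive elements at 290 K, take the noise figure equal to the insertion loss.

Convert to linear (a loss of L dB is a gain of −L dB): F_i = 10^(NF_i/10), G_i = 10^(G_i,dB/10)
  Stage 1: F_1 = 10^(3.90/10) = 2.455, G_1 = 10^(−3.90/10) = 0.4074
  Stage 2: F_2 = 10^(2.32/10) = 1.706, G_2 = 10^(16.5/10) = 44.67
  Stage 3: F_3 = 10^(8.85/10) = 7.674, G_3 = 10^(−7.96/10) = 0.1600
Friis cascade:
  F = 2.455 + (1.706 − 1)/0.4074 + (7.674 − 1)/18.20 = 4.555
NF = 10 log₁₀(4.555) = 6.58 dB

6.58 dB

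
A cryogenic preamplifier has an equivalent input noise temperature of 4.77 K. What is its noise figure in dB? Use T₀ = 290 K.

0.071 dB

F = 1 + T_e/T₀ = 1 + 4.77/290 = 1.01645
NF = 10 log₁₀(1.01645) = 0.071 dB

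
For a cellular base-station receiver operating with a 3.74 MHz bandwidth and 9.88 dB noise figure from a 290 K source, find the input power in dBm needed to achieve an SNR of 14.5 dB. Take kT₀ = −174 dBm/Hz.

Sensitivity = −174 + 10 log₁₀(B) + NF + SNR_min
= −174 + 65.73 + 9.88 + 14.5
= −83.89 dBm → −83.9 dBm

−83.9 dBm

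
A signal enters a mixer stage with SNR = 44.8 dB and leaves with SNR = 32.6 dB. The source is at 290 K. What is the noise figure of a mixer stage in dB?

NF (dB) = SNR_in(dB) − SNR_out(dB) when the source is at T₀
NF = 44.8 − 32.6 = 12.2 dB

12.2 dB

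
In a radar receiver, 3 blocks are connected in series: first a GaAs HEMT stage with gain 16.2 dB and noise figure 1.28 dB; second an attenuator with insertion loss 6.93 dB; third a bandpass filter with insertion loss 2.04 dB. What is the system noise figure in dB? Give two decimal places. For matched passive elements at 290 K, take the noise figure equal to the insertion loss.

1.78 dB

Convert to linear (a loss of L dB is a gain of −L dB): F_i = 10^(NF_i/10), G_i = 10^(G_i,dB/10)
  Stage 1: F_1 = 10^(1.28/10) = 1.343, G_1 = 10^(16.2/10) = 41.69
  Stage 2: F_2 = 10^(6.93/10) = 4.932, G_2 = 10^(−6.93/10) = 0.2028
  Stage 3: F_3 = 10^(2.04/10) = 1.600, G_3 = 10^(−2.04/10) = 0.6252
Friis cascade:
  F = 1.343 + (4.932 − 1)/41.69 + (1.600 − 1)/8.453 = 1.508
NF = 10 log₁₀(1.508) = 1.78 dB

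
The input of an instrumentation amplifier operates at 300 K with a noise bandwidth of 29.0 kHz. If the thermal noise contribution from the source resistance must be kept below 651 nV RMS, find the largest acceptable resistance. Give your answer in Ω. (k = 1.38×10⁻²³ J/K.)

882 Ω

Johnson–Nyquist: V_n = √(4kTRB) ⇒ R = V_n² / (4kTB)
4kTB = 4 × 1.38×10⁻²³ × 300 × 2.90×10⁴ = 4.80×10⁻¹⁶
R = (6.51×10⁻⁷)² / 4.80×10⁻¹⁶ = 8.82×10² Ω = 882 Ω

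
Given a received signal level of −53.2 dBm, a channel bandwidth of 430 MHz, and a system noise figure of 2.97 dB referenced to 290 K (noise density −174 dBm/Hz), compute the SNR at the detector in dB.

31.5 dB

Noise floor: N = −174 + 10 log₁₀(B) + NF
10 log₁₀(4.30×10⁸) = 86.33 dB
N = −174 + 86.33 + 2.97 = −84.70 dBm
SNR = P_sig − N = −53.2 − (−84.70) = 31.50 dB → 31.5 dB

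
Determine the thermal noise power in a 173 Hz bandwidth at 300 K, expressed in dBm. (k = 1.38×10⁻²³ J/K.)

P_n = kTB = 1.38×10⁻²³ × 300 × 1.73×10² = 7.16×10⁻¹⁹ W
In dBm: 10 log₁₀(7.16×10⁻¹⁹ / 10⁻³) = −151.4 dBm

−151.4 dBm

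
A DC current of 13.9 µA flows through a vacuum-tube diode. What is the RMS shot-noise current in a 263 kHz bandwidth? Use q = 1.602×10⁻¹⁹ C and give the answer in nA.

I_n = √(2qI·B)
2qI·B = 2 × 1.602×10⁻¹⁹ × 1.39×10⁻⁵ × 2.63×10⁵ = 1.17×10⁻¹⁸ A²
I_n = √(1.17×10⁻¹⁸) = 1.08×10⁻⁹ A = 1.08 nA

1.08 nA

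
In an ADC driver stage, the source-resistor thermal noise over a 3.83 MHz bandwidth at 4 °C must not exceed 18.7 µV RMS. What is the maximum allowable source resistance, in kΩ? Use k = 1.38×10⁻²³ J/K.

5.97 kΩ

T = 4 °C + 273.15 = 277.15 K
Johnson–Nyquist: V_n = √(4kTRB) ⇒ R = V_n² / (4kTB)
4kTB = 4 × 1.38×10⁻²³ × 277.15 × 3.83×10⁶ = 5.86×10⁻¹⁴
R = (1.87×10⁻⁵)² / 5.86×10⁻¹⁴ = 5.97×10³ Ω = 5.97 kΩ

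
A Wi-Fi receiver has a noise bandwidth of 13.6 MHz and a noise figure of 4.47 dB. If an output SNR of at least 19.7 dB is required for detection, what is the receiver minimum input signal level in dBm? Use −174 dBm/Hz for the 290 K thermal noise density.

Sensitivity = −174 + 10 log₁₀(B) + NF + SNR_min
= −174 + 71.34 + 4.47 + 19.7
= −78.49 dBm → −78.5 dBm

−78.5 dBm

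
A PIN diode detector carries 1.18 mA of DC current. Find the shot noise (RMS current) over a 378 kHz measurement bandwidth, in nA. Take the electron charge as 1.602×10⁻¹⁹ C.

I_n = √(2qI·B)
2qI·B = 2 × 1.602×10⁻¹⁹ × 1.18×10⁻³ × 3.78×10⁵ = 1.43×10⁻¹⁶ A²
I_n = √(1.43×10⁻¹⁶) = 1.20×10⁻⁸ A = 12.0 nA

12.0 nA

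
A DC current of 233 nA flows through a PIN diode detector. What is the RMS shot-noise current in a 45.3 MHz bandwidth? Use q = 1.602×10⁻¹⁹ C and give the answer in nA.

1.84 nA

I_n = √(2qI·B)
2qI·B = 2 × 1.602×10⁻¹⁹ × 2.33×10⁻⁷ × 4.53×10⁷ = 3.38×10⁻¹⁸ A²
I_n = √(3.38×10⁻¹⁸) = 1.84×10⁻⁹ A = 1.84 nA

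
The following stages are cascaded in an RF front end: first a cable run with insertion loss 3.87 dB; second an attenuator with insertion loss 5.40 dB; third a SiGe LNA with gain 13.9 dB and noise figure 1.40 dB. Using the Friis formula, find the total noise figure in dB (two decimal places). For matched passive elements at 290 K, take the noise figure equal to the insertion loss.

10.67 dB

Convert to linear (a loss of L dB is a gain of −L dB): F_i = 10^(NF_i/10), G_i = 10^(G_i,dB/10)
  Stage 1: F_1 = 10^(3.87/10) = 2.438, G_1 = 10^(−3.87/10) = 0.4102
  Stage 2: F_2 = 10^(5.40/10) = 3.467, G_2 = 10^(−5.40/10) = 0.2884
  Stage 3: F_3 = 10^(1.40/10) = 1.380, G_3 = 10^(13.9/10) = 24.55
Friis cascade:
  F = 2.438 + (3.467 − 1)/0.4102 + (1.380 − 1)/0.1183 = 11.67
NF = 10 log₁₀(11.67) = 10.67 dB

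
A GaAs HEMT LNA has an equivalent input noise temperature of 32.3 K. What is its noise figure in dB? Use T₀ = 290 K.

0.459 dB

F = 1 + T_e/T₀ = 1 + 32.3/290 = 1.11138
NF = 10 log₁₀(1.11138) = 0.459 dB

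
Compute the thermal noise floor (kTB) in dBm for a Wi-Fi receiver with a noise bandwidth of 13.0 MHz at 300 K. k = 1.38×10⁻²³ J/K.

−102.7 dBm

P_n = kTB = 1.38×10⁻²³ × 300 × 1.30×10⁷ = 5.38×10⁻¹⁴ W
In dBm: 10 log₁₀(5.38×10⁻¹⁴ / 10⁻³) = −102.7 dBm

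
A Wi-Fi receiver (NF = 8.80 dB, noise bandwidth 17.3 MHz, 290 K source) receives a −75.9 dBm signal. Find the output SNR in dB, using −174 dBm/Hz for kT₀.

16.9 dB

Noise floor: N = −174 + 10 log₁₀(B) + NF
10 log₁₀(1.73×10⁷) = 72.38 dB
N = −174 + 72.38 + 8.80 = −92.82 dBm
SNR = P_sig − N = −75.9 − (−92.82) = 16.92 dB → 16.9 dB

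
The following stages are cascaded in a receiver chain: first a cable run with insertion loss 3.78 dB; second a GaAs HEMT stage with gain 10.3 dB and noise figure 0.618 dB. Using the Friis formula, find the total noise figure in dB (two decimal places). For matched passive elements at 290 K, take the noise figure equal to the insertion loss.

Convert to linear (a loss of L dB is a gain of −L dB): F_i = 10^(NF_i/10), G_i = 10^(G_i,dB/10)
  Stage 1: F_1 = 10^(3.78/10) = 2.388, G_1 = 10^(−3.78/10) = 0.4188
  Stage 2: F_2 = 10^(0.618/10) = 1.153, G_2 = 10^(10.3/10) = 10.72
Friis cascade:
  F = 2.388 + (1.153 − 1)/0.4188 = 2.753
NF = 10 log₁₀(2.753) = 4.40 dB

4.40 dB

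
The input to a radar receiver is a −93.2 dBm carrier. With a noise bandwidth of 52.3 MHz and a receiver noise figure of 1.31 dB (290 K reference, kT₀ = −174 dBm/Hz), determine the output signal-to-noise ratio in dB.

Noise floor: N = −174 + 10 log₁₀(B) + NF
10 log₁₀(5.23×10⁷) = 77.19 dB
N = −174 + 77.19 + 1.31 = −95.50 dBm
SNR = P_sig − N = −93.2 − (−95.50) = 2.30 dB → 2.3 dB

2.3 dB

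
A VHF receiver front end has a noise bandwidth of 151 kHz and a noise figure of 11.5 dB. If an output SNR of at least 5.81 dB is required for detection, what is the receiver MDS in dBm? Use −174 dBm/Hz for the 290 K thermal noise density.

−104.9 dBm

Sensitivity = −174 + 10 log₁₀(B) + NF + SNR_min
= −174 + 51.79 + 11.5 + 5.81
= −104.90 dBm → −104.9 dBm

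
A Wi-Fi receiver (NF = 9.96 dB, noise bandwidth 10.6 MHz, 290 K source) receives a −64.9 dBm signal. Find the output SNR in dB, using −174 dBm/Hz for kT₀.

28.9 dB

Noise floor: N = −174 + 10 log₁₀(B) + NF
10 log₁₀(1.06×10⁷) = 70.25 dB
N = −174 + 70.25 + 9.96 = −93.79 dBm
SNR = P_sig − N = −64.9 − (−93.79) = 28.89 dB → 28.9 dB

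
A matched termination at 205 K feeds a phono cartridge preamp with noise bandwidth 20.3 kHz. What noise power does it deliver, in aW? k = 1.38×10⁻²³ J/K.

P_n = kTB = 1.38×10⁻²³ × 205 × 2.03×10⁴ = 5.74×10⁻¹⁷ W = 57.4 aW

57.4 aW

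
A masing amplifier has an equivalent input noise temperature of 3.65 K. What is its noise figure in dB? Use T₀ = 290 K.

0.054 dB

F = 1 + T_e/T₀ = 1 + 3.65/290 = 1.01259
NF = 10 log₁₀(1.01259) = 0.054 dB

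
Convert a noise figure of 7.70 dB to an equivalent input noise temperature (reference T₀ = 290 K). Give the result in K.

1418 K

F = 10^(7.70/10) = 5.88844
T_e = (F − 1)·T₀ = (5.88844 − 1) × 290 = 1418 K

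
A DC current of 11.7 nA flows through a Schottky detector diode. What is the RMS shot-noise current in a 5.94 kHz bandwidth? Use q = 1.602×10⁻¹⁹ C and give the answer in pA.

I_n = √(2qI·B)
2qI·B = 2 × 1.602×10⁻¹⁹ × 1.17×10⁻⁸ × 5.94×10³ = 2.23×10⁻²³ A²
I_n = √(2.23×10⁻²³) = 4.72×10⁻¹² A = 4.72 pA

4.72 pA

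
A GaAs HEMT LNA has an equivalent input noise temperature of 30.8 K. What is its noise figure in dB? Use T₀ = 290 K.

0.438 dB

F = 1 + T_e/T₀ = 1 + 30.8/290 = 1.10621
NF = 10 log₁₀(1.10621) = 0.438 dB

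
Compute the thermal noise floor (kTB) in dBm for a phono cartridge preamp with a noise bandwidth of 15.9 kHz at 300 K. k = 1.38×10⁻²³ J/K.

−131.8 dBm

P_n = kTB = 1.38×10⁻²³ × 300 × 1.59×10⁴ = 6.58×10⁻¹⁷ W
In dBm: 10 log₁₀(6.58×10⁻¹⁷ / 10⁻³) = −131.8 dBm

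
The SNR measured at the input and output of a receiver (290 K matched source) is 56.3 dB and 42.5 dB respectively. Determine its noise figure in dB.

NF (dB) = SNR_in(dB) − SNR_out(dB) when the source is at T₀
NF = 56.3 − 42.5 = 13.8 dB

13.8 dB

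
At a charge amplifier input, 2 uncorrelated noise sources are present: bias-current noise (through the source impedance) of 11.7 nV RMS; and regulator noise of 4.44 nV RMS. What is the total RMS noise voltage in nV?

12.5 nV

Uncorrelated sources add in power (mean-square): V_tot = √(ΣV_i²)
V_tot = √[(1.17×10⁻⁸)² + (4.44×10⁻⁹)²] = 1.25×10⁻⁸ V = 12.5 nV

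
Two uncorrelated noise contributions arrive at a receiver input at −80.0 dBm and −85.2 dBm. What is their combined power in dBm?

−78.9 dBm

Convert to linear, add, convert back:
P₁ = 1.00×10⁻¹¹ W, P₂ = 3.02×10⁻¹² W
P_tot = 1.30×10⁻¹¹ W → 10 log₁₀(P_tot / 10⁻³) = −78.9 dBm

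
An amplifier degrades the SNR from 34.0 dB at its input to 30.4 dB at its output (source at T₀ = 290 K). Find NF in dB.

NF (dB) = SNR_in(dB) − SNR_out(dB) when the source is at T₀
NF = 34.0 − 30.4 = 3.6 dB

3.6 dB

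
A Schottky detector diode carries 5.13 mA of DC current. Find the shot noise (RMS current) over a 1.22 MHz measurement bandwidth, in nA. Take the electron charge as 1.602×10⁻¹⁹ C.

44.8 nA

I_n = √(2qI·B)
2qI·B = 2 × 1.602×10⁻¹⁹ × 5.13×10⁻³ × 1.22×10⁶ = 2.01×10⁻¹⁵ A²
I_n = √(2.01×10⁻¹⁵) = 4.48×10⁻⁸ A = 44.8 nA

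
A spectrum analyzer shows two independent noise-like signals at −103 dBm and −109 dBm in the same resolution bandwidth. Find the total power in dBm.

Convert to linear, add, convert back:
P₁ = 5.01×10⁻¹⁴ W, P₂ = 1.26×10⁻¹⁴ W
P_tot = 6.27×10⁻¹⁴ W → 10 log₁₀(P_tot / 10⁻³) = −102.0 dBm

−102.0 dBm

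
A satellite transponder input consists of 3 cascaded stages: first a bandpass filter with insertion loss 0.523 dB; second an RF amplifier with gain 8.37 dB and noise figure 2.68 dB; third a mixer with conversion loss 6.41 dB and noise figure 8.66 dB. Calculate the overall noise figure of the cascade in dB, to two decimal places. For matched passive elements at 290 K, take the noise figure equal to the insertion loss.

4.96 dB

Convert to linear (a loss of L dB is a gain of −L dB): F_i = 10^(NF_i/10), G_i = 10^(G_i,dB/10)
  Stage 1: F_1 = 10^(0.523/10) = 1.128, G_1 = 10^(−0.523/10) = 0.8865
  Stage 2: F_2 = 10^(2.68/10) = 1.854, G_2 = 10^(8.37/10) = 6.871
  Stage 3: F_3 = 10^(8.66/10) = 7.345, G_3 = 10^(−6.41/10) = 0.2286
Friis cascade:
  F = 1.128 + (1.854 − 1)/0.8865 + (7.345 − 1)/6.091 = 3.132
NF = 10 log₁₀(3.132) = 4.96 dB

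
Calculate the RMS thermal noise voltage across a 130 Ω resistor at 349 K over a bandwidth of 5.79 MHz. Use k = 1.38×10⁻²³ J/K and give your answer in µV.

V_n = √(4kTRB)
4kTRB = 4 × 1.38×10⁻²³ × 349 × 1.30×10² × 5.79×10⁶ = 1.45×10⁻¹¹ V²
V_n = √(1.45×10⁻¹¹) = 3.81×10⁻⁶ V = 3.81 µV

3.81 µV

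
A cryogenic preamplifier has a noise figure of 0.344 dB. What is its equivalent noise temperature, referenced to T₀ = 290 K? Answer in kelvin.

F = 10^(0.344/10) = 1.08243
T_e = (F − 1)·T₀ = (1.08243 − 1) × 290 = 23.9 K

23.9 K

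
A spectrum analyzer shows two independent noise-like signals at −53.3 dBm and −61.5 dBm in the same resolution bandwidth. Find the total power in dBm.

−52.7 dBm

Convert to linear, add, convert back:
P₁ = 4.68×10⁻⁹ W, P₂ = 7.08×10⁻¹⁰ W
P_tot = 5.39×10⁻⁹ W → 10 log₁₀(P_tot / 10⁻³) = −52.7 dBm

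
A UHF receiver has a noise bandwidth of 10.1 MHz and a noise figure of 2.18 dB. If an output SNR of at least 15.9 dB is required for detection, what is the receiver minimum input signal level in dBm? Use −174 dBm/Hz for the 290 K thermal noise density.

−85.9 dBm

Sensitivity = −174 + 10 log₁₀(B) + NF + SNR_min
= −174 + 70.04 + 2.18 + 15.9
= −85.88 dBm → −85.9 dBm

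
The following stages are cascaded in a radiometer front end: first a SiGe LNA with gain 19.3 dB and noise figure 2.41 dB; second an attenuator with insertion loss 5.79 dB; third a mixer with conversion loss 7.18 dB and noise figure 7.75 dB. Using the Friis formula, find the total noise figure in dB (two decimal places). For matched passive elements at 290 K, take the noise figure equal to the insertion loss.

Convert to linear (a loss of L dB is a gain of −L dB): F_i = 10^(NF_i/10), G_i = 10^(G_i,dB/10)
  Stage 1: F_1 = 10^(2.41/10) = 1.742, G_1 = 10^(19.3/10) = 85.11
  Stage 2: F_2 = 10^(5.79/10) = 3.793, G_2 = 10^(−5.79/10) = 0.2636
  Stage 3: F_3 = 10^(7.75/10) = 5.957, G_3 = 10^(−7.18/10) = 0.1914
Friis cascade:
  F = 1.742 + (3.793 − 1)/85.11 + (5.957 − 1)/22.44 = 1.996
NF = 10 log₁₀(1.996) = 3.00 dB

3.00 dB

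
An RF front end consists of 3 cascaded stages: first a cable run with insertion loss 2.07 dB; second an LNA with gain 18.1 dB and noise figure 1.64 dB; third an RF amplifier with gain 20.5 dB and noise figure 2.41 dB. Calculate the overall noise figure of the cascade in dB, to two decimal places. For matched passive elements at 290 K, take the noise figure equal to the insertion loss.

3.74 dB

Convert to linear (a loss of L dB is a gain of −L dB): F_i = 10^(NF_i/10), G_i = 10^(G_i,dB/10)
  Stage 1: F_1 = 10^(2.07/10) = 1.611, G_1 = 10^(−2.07/10) = 0.6209
  Stage 2: F_2 = 10^(1.64/10) = 1.459, G_2 = 10^(18.1/10) = 64.57
  Stage 3: F_3 = 10^(2.41/10) = 1.742, G_3 = 10^(20.5/10) = 112.2
Friis cascade:
  F = 1.611 + (1.459 − 1)/0.6209 + (1.742 − 1)/40.09 = 2.368
NF = 10 log₁₀(2.368) = 3.74 dB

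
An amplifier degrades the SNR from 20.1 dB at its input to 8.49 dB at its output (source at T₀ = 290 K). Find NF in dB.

NF (dB) = SNR_in(dB) − SNR_out(dB) when the source is at T₀
NF = 20.1 − 8.49 = 11.61 dB

11.61 dB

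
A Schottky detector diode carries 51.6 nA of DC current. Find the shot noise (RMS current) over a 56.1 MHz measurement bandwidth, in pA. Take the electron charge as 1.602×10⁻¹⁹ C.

I_n = √(2qI·B)
2qI·B = 2 × 1.602×10⁻¹⁹ × 5.16×10⁻⁸ × 5.61×10⁷ = 9.27×10⁻¹⁹ A²
I_n = √(9.27×10⁻¹⁹) = 9.63×10⁻¹⁰ A = 963 pA

963 pA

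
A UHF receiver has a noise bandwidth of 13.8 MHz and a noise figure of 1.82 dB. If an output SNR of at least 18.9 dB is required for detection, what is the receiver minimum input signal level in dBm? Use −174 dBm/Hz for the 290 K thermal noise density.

Sensitivity = −174 + 10 log₁₀(B) + NF + SNR_min
= −174 + 71.4 + 1.82 + 18.9
= −81.88 dBm → −81.9 dBm

−81.9 dBm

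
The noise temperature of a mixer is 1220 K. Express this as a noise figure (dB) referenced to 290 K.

7.17 dB

F = 1 + T_e/T₀ = 1 + 1220/290 = 5.2069
NF = 10 log₁₀(5.2069) = 7.17 dB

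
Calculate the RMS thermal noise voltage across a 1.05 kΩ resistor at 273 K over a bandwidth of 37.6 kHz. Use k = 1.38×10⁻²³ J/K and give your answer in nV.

771 nV

V_n = √(4kTRB)
4kTRB = 4 × 1.38×10⁻²³ × 273 × 1.05×10³ × 3.76×10⁴ = 5.95×10⁻¹³ V²
V_n = √(5.95×10⁻¹³) = 7.71×10⁻⁷ V = 771 nV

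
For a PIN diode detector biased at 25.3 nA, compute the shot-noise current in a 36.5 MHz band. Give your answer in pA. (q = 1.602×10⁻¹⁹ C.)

I_n = √(2qI·B)
2qI·B = 2 × 1.602×10⁻¹⁹ × 2.53×10⁻⁸ × 3.65×10⁷ = 2.96×10⁻¹⁹ A²
I_n = √(2.96×10⁻¹⁹) = 5.44×10⁻¹⁰ A = 544 pA

544 pA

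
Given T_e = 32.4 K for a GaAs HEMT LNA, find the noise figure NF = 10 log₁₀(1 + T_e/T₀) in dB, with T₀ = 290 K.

0.460 dB

F = 1 + T_e/T₀ = 1 + 32.4/290 = 1.11172
NF = 10 log₁₀(1.11172) = 0.460 dB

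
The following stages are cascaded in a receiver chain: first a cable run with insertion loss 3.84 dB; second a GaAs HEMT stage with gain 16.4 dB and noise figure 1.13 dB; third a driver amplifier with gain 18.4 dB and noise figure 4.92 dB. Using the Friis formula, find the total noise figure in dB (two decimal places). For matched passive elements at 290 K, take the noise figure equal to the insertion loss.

Convert to linear (a loss of L dB is a gain of −L dB): F_i = 10^(NF_i/10), G_i = 10^(G_i,dB/10)
  Stage 1: F_1 = 10^(3.84/10) = 2.421, G_1 = 10^(−3.84/10) = 0.4130
  Stage 2: F_2 = 10^(1.13/10) = 1.297, G_2 = 10^(16.4/10) = 43.65
  Stage 3: F_3 = 10^(4.92/10) = 3.105, G_3 = 10^(18.4/10) = 69.18
Friis cascade:
  F = 2.421 + (1.297 − 1)/0.4130 + (3.105 − 1)/18.03 = 3.257
NF = 10 log₁₀(3.257) = 5.13 dB

5.13 dB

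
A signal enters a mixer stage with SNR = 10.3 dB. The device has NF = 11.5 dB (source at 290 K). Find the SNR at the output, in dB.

−1.2 dB

By definition F = SNR_in/SNR_out, so in dB: SNR_out = SNR_in − NF
SNR_out = 10.3 − 11.5 = −1.2 dB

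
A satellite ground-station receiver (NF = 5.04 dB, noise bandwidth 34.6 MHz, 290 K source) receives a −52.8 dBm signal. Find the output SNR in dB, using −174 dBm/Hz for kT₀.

Noise floor: N = −174 + 10 log₁₀(B) + NF
10 log₁₀(3.46×10⁷) = 75.39 dB
N = −174 + 75.39 + 5.04 = −93.57 dBm
SNR = P_sig − N = −52.8 − (−93.57) = 40.77 dB → 40.8 dB

40.8 dB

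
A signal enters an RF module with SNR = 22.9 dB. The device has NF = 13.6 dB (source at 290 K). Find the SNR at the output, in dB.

By definition F = SNR_in/SNR_out, so in dB: SNR_out = SNR_in − NF
SNR_out = 22.9 − 13.6 = 9.3 dB

9.3 dB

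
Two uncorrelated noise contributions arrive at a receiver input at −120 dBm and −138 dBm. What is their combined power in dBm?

−119.9 dBm

Convert to linear, add, convert back:
P₁ = 1.00×10⁻¹⁵ W, P₂ = 1.58×10⁻¹⁷ W
P_tot = 1.02×10⁻¹⁵ W → 10 log₁₀(P_tot / 10⁻³) = −119.9 dBm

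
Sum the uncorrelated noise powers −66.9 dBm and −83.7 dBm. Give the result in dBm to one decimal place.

−66.8 dBm

Convert to linear, add, convert back:
P₁ = 2.04×10⁻¹⁰ W, P₂ = 4.27×10⁻¹² W
P_tot = 2.08×10⁻¹⁰ W → 10 log₁₀(P_tot / 10⁻³) = −66.8 dBm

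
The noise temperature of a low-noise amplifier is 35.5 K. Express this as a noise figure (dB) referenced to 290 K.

F = 1 + T_e/T₀ = 1 + 35.5/290 = 1.12241
NF = 10 log₁₀(1.12241) = 0.502 dB

0.502 dB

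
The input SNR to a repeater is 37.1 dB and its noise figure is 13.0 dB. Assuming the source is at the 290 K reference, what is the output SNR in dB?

24.1 dB

By definition F = SNR_in/SNR_out, so in dB: SNR_out = SNR_in − NF
SNR_out = 37.1 − 13.0 = 24.1 dB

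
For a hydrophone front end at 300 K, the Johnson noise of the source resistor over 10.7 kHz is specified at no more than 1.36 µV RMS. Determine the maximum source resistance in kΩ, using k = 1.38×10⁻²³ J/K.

Johnson–Nyquist: V_n = √(4kTRB) ⇒ R = V_n² / (4kTB)
4kTB = 4 × 1.38×10⁻²³ × 300 × 1.07×10⁴ = 1.77×10⁻¹⁶
R = (1.36×10⁻⁶)² / 1.77×10⁻¹⁶ = 1.04×10⁴ Ω = 10.4 kΩ

10.4 kΩ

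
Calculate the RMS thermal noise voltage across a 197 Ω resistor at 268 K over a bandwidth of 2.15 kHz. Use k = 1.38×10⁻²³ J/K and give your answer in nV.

79.2 nV

V_n = √(4kTRB)
4kTRB = 4 × 1.38×10⁻²³ × 268 × 1.97×10² × 2.15×10³ = 6.27×10⁻¹⁵ V²
V_n = √(6.27×10⁻¹⁵) = 7.92×10⁻⁸ V = 79.2 nV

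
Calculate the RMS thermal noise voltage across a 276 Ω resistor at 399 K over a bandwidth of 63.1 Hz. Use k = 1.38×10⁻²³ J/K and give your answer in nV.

19.6 nV

V_n = √(4kTRB)
4kTRB = 4 × 1.38×10⁻²³ × 399 × 2.76×10² × 6.31×10¹ = 3.84×10⁻¹⁶ V²
V_n = √(3.84×10⁻¹⁶) = 1.96×10⁻⁸ V = 19.6 nV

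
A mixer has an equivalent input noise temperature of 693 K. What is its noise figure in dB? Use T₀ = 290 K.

5.30 dB

F = 1 + T_e/T₀ = 1 + 693/290 = 3.38966
NF = 10 log₁₀(3.38966) = 5.30 dB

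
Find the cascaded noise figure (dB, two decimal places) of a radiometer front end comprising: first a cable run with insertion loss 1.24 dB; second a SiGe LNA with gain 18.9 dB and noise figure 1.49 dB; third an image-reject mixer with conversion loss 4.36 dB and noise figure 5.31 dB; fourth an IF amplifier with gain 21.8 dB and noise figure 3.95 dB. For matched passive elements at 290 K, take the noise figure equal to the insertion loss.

2.98 dB

Convert to linear (a loss of L dB is a gain of −L dB): F_i = 10^(NF_i/10), G_i = 10^(G_i,dB/10)
  Stage 1: F_1 = 10^(1.24/10) = 1.330, G_1 = 10^(−1.24/10) = 0.7516
  Stage 2: F_2 = 10^(1.49/10) = 1.409, G_2 = 10^(18.9/10) = 77.62
  Stage 3: F_3 = 10^(5.31/10) = 3.396, G_3 = 10^(−4.36/10) = 0.3664
  Stage 4: F_4 = 10^(3.95/10) = 2.483, G_4 = 10^(21.8/10) = 151.4
Friis cascade:
  F = 1.330 + (1.409 − 1)/0.7516 + (3.396 − 1)/58.34 + (2.483 − 1)/21.38 = 1.985
NF = 10 log₁₀(1.985) = 2.98 dB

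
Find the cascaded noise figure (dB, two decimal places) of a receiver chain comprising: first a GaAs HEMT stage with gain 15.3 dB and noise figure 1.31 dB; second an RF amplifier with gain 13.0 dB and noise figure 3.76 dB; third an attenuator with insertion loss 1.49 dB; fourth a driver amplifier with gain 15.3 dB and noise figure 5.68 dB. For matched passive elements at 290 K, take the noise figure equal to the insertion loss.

1.46 dB

Convert to linear (a loss of L dB is a gain of −L dB): F_i = 10^(NF_i/10), G_i = 10^(G_i,dB/10)
  Stage 1: F_1 = 10^(1.31/10) = 1.352, G_1 = 10^(15.3/10) = 33.88
  Stage 2: F_2 = 10^(3.76/10) = 2.377, G_2 = 10^(13.0/10) = 19.95
  Stage 3: F_3 = 10^(1.49/10) = 1.409, G_3 = 10^(−1.49/10) = 0.7096
  Stage 4: F_4 = 10^(5.68/10) = 3.698, G_4 = 10^(15.3/10) = 33.88
Friis cascade:
  F = 1.352 + (2.377 − 1)/33.88 + (1.409 − 1)/676.1 + (3.698 − 1)/479.7 = 1.399
NF = 10 log₁₀(1.399) = 1.46 dB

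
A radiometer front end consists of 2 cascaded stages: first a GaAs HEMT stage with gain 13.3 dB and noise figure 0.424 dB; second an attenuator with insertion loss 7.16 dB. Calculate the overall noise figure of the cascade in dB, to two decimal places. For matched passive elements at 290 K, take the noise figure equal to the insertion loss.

Convert to linear (a loss of L dB is a gain of −L dB): F_i = 10^(NF_i/10), G_i = 10^(G_i,dB/10)
  Stage 1: F_1 = 10^(0.424/10) = 1.103, G_1 = 10^(13.3/10) = 21.38
  Stage 2: F_2 = 10^(7.16/10) = 5.200, G_2 = 10^(−7.16/10) = 0.1923
Friis cascade:
  F = 1.103 + (5.200 − 1)/21.38 = 1.299
NF = 10 log₁₀(1.299) = 1.14 dB

1.14 dB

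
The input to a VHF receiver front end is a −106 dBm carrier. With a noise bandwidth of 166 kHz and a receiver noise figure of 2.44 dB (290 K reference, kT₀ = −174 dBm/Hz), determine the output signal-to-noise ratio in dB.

13.4 dB

Noise floor: N = −174 + 10 log₁₀(B) + NF
10 log₁₀(1.66×10⁵) = 52.2 dB
N = −174 + 52.2 + 2.44 = −119.36 dBm
SNR = P_sig − N = −106 − (−119.36) = 13.36 dB → 13.4 dB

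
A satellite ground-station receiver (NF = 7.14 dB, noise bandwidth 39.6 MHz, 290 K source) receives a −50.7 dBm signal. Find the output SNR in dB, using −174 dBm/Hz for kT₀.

40.2 dB

Noise floor: N = −174 + 10 log₁₀(B) + NF
10 log₁₀(3.96×10⁷) = 75.98 dB
N = −174 + 75.98 + 7.14 = −90.88 dBm
SNR = P_sig − N = −50.7 − (−90.88) = 40.18 dB → 40.2 dB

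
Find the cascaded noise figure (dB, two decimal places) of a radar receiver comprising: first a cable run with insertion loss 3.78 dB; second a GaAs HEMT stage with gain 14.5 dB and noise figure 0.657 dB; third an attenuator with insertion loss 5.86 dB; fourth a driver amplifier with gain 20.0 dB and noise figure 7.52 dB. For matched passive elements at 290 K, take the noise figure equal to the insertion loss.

Convert to linear (a loss of L dB is a gain of −L dB): F_i = 10^(NF_i/10), G_i = 10^(G_i,dB/10)
  Stage 1: F_1 = 10^(3.78/10) = 2.388, G_1 = 10^(−3.78/10) = 0.4188
  Stage 2: F_2 = 10^(0.657/10) = 1.163, G_2 = 10^(14.5/10) = 28.18
  Stage 3: F_3 = 10^(5.86/10) = 3.855, G_3 = 10^(−5.86/10) = 0.2594
  Stage 4: F_4 = 10^(7.52/10) = 5.649, G_4 = 10^(20.0/10) = 100.0
Friis cascade:
  F = 2.388 + (1.163 − 1)/0.4188 + (3.855 − 1)/11.80 + (5.649 − 1)/3.062 = 4.538
NF = 10 log₁₀(4.538) = 6.57 dB

6.57 dB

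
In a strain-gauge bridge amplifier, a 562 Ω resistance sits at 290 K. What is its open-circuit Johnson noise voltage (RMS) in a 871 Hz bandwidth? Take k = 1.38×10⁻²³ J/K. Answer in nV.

V_n = √(4kTRB)
4kTRB = 4 × 1.38×10⁻²³ × 290 × 5.62×10² × 8.71×10² = 7.84×10⁻¹⁵ V²
V_n = √(7.84×10⁻¹⁵) = 8.85×10⁻⁸ V = 88.5 nV

88.5 nV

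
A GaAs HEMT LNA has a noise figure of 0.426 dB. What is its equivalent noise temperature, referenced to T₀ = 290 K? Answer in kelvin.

29.9 K

F = 10^(0.426/10) = 1.10306
T_e = (F − 1)·T₀ = (1.10306 − 1) × 290 = 29.9 K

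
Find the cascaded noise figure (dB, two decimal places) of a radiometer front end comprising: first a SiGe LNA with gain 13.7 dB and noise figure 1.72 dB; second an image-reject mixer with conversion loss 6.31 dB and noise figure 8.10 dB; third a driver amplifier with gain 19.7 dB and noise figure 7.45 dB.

Convert to linear (a loss of L dB is a gain of −L dB): F_i = 10^(NF_i/10), G_i = 10^(G_i,dB/10)
  Stage 1: F_1 = 10^(1.72/10) = 1.486, G_1 = 10^(13.7/10) = 23.44
  Stage 2: F_2 = 10^(8.10/10) = 6.457, G_2 = 10^(−6.31/10) = 0.2339
  Stage 3: F_3 = 10^(7.45/10) = 5.559, G_3 = 10^(19.7/10) = 93.33
Friis cascade:
  F = 1.486 + (6.457 − 1)/23.44 + (5.559 − 1)/5.483 = 2.550
NF = 10 log₁₀(2.550) = 4.07 dB

4.07 dB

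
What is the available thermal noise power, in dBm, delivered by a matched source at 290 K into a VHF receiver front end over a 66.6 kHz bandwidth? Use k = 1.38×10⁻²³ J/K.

P_n = kTB = 1.38×10⁻²³ × 290 × 6.66×10⁴ = 2.67×10⁻¹⁶ W
In dBm: 10 log₁₀(2.67×10⁻¹⁶ / 10⁻³) = −125.7 dBm

−125.7 dBm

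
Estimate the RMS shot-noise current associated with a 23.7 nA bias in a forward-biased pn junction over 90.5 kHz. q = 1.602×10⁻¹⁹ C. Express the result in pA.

26.2 pA

I_n = √(2qI·B)
2qI·B = 2 × 1.602×10⁻¹⁹ × 2.37×10⁻⁸ × 9.05×10⁴ = 6.87×10⁻²² A²
I_n = √(6.87×10⁻²²) = 2.62×10⁻¹¹ A = 26.2 pA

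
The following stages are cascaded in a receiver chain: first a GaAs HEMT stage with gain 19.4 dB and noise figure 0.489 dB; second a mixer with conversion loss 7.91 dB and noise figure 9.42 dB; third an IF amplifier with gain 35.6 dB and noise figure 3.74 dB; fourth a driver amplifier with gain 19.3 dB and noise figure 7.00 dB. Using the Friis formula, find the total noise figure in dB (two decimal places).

1.16 dB

Convert to linear (a loss of L dB is a gain of −L dB): F_i = 10^(NF_i/10), G_i = 10^(G_i,dB/10)
  Stage 1: F_1 = 10^(0.489/10) = 1.119, G_1 = 10^(19.4/10) = 87.10
  Stage 2: F_2 = 10^(9.42/10) = 8.750, G_2 = 10^(−7.91/10) = 0.1618
  Stage 3: F_3 = 10^(3.74/10) = 2.366, G_3 = 10^(35.6/10) = 3631
  Stage 4: F_4 = 10^(7.00/10) = 5.012, G_4 = 10^(19.3/10) = 85.11
Friis cascade:
  F = 1.119 + (8.750 − 1)/87.10 + (2.366 − 1)/14.09 + (5.012 − 1)/5.117×10⁴ = 1.305
NF = 10 log₁₀(1.305) = 1.16 dB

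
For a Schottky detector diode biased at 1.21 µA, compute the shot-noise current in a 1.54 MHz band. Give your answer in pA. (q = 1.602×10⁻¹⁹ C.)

773 pA

I_n = √(2qI·B)
2qI·B = 2 × 1.602×10⁻¹⁹ × 1.21×10⁻⁶ × 1.54×10⁶ = 5.97×10⁻¹⁹ A²
I_n = √(5.97×10⁻¹⁹) = 7.73×10⁻¹⁰ A = 773 pA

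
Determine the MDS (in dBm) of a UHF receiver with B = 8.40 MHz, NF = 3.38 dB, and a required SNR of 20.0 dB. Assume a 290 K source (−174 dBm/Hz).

−81.4 dBm

Sensitivity = −174 + 10 log₁₀(B) + NF + SNR_min
= −174 + 69.24 + 3.38 + 20.0
= −81.38 dBm → −81.4 dBm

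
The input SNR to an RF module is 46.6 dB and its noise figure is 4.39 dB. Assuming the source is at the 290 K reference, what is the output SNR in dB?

By definition F = SNR_in/SNR_out, so in dB: SNR_out = SNR_in − NF
SNR_out = 46.6 − 4.39 = 42.21 dB

42.21 dB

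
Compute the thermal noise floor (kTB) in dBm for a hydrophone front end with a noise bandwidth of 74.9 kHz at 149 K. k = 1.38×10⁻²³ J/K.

P_n = kTB = 1.38×10⁻²³ × 149 × 7.49×10⁴ = 1.54×10⁻¹⁶ W
In dBm: 10 log₁₀(1.54×10⁻¹⁶ / 10⁻³) = −128.1 dBm

−128.1 dBm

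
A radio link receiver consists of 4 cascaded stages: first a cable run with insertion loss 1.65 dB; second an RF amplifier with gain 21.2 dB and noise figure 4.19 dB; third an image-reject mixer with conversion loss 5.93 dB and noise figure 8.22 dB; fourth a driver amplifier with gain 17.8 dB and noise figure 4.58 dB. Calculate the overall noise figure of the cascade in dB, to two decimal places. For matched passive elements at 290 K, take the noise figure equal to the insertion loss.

Convert to linear (a loss of L dB is a gain of −L dB): F_i = 10^(NF_i/10), G_i = 10^(G_i,dB/10)
  Stage 1: F_1 = 10^(1.65/10) = 1.462, G_1 = 10^(−1.65/10) = 0.6839
  Stage 2: F_2 = 10^(4.19/10) = 2.624, G_2 = 10^(21.2/10) = 131.8
  Stage 3: F_3 = 10^(8.22/10) = 6.637, G_3 = 10^(−5.93/10) = 0.2553
  Stage 4: F_4 = 10^(4.58/10) = 2.871, G_4 = 10^(17.8/10) = 60.26
Friis cascade:
  F = 1.462 + (2.624 − 1)/0.6839 + (6.637 − 1)/90.16 + (2.871 − 1)/23.01 = 3.981
NF = 10 log₁₀(3.981) = 6.00 dB

6.00 dB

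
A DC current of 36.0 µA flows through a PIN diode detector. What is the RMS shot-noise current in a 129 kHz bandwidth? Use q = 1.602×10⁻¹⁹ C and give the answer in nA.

I_n = √(2qI·B)
2qI·B = 2 × 1.602×10⁻¹⁹ × 3.60×10⁻⁵ × 1.29×10⁵ = 1.49×10⁻¹⁸ A²
I_n = √(1.49×10⁻¹⁸) = 1.22×10⁻⁹ A = 1.22 nA

1.22 nA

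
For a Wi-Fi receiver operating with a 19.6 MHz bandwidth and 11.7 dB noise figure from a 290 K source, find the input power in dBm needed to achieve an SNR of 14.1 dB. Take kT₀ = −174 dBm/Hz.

Sensitivity = −174 + 10 log₁₀(B) + NF + SNR_min
= −174 + 72.92 + 11.7 + 14.1
= −75.28 dBm → −75.3 dBm

−75.3 dBm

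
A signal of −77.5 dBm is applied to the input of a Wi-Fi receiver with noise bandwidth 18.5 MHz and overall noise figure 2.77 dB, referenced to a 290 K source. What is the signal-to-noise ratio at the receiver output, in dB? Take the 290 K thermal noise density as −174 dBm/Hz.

21.1 dB

Noise floor: N = −174 + 10 log₁₀(B) + NF
10 log₁₀(1.85×10⁷) = 72.67 dB
N = −174 + 72.67 + 2.77 = −98.56 dBm
SNR = P_sig − N = −77.5 − (−98.56) = 21.06 dB → 21.1 dB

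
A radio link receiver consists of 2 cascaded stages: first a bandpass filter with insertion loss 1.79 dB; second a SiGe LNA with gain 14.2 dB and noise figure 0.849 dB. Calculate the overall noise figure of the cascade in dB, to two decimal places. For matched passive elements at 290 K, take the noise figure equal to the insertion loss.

Convert to linear (a loss of L dB is a gain of −L dB): F_i = 10^(NF_i/10), G_i = 10^(G_i,dB/10)
  Stage 1: F_1 = 10^(1.79/10) = 1.510, G_1 = 10^(−1.79/10) = 0.6622
  Stage 2: F_2 = 10^(0.849/10) = 1.216, G_2 = 10^(14.2/10) = 26.30
Friis cascade:
  F = 1.510 + (1.216 − 1)/0.6622 = 1.836
NF = 10 log₁₀(1.836) = 2.64 dB

2.64 dB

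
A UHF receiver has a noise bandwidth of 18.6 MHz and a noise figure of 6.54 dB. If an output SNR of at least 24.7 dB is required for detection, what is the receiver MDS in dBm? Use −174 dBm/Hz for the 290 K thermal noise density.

−70.1 dBm

Sensitivity = −174 + 10 log₁₀(B) + NF + SNR_min
= −174 + 72.7 + 6.54 + 24.7
= −70.06 dBm → −70.1 dBm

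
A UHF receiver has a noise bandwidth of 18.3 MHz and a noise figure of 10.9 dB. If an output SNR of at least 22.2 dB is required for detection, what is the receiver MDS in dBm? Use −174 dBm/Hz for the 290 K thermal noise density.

Sensitivity = −174 + 10 log₁₀(B) + NF + SNR_min
= −174 + 72.62 + 10.9 + 22.2
= −68.28 dBm → −68.3 dBm

−68.3 dBm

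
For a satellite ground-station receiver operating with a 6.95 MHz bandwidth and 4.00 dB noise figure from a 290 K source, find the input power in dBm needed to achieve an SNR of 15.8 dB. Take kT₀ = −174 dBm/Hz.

Sensitivity = −174 + 10 log₁₀(B) + NF + SNR_min
= −174 + 68.42 + 4.00 + 15.8
= −85.78 dBm → −85.8 dBm

−85.8 dBm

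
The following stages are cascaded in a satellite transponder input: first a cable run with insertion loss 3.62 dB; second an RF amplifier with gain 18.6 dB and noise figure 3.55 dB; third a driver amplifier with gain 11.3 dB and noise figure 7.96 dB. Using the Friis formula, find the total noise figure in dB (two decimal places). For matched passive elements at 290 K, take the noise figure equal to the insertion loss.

Convert to linear (a loss of L dB is a gain of −L dB): F_i = 10^(NF_i/10), G_i = 10^(G_i,dB/10)
  Stage 1: F_1 = 10^(3.62/10) = 2.301, G_1 = 10^(−3.62/10) = 0.4345
  Stage 2: F_2 = 10^(3.55/10) = 2.265, G_2 = 10^(18.6/10) = 72.44
  Stage 3: F_3 = 10^(7.96/10) = 6.252, G_3 = 10^(11.3/10) = 13.49
Friis cascade:
  F = 2.301 + (2.265 − 1)/0.4345 + (6.252 − 1)/31.48 = 5.379
NF = 10 log₁₀(5.379) = 7.31 dB

7.31 dB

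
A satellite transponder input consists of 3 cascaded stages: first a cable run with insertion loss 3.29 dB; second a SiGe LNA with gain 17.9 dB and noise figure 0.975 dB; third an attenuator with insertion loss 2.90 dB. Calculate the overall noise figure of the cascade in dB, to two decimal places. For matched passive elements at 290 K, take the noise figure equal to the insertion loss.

Convert to linear (a loss of L dB is a gain of −L dB): F_i = 10^(NF_i/10), G_i = 10^(G_i,dB/10)
  Stage 1: F_1 = 10^(3.29/10) = 2.133, G_1 = 10^(−3.29/10) = 0.4688
  Stage 2: F_2 = 10^(0.975/10) = 1.252, G_2 = 10^(17.9/10) = 61.66
  Stage 3: F_3 = 10^(2.90/10) = 1.950, G_3 = 10^(−2.90/10) = 0.5129
Friis cascade:
  F = 2.133 + (1.252 − 1)/0.4688 + (1.950 − 1)/28.91 = 2.703
NF = 10 log₁₀(2.703) = 4.32 dB

4.32 dB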